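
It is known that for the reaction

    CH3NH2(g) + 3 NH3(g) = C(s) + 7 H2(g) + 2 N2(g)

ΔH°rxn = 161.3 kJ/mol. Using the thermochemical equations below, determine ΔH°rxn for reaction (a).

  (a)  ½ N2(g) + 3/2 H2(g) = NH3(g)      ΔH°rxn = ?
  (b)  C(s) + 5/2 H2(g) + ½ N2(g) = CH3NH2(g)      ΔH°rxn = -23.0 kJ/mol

ΔH°rxn = -46.1 kJ/mol

(a) reversed and × 3 (NH3(g) must end up as a reactant; scale by 3 for the 3 NH3(g)): contributes −3·x
(b) reversed (CH3NH2(g) must end up as a reactant): +23.0 kJ/mol
+161.3 = (+23.0) − 3·x
x = (+161.3 − (+23.0)) / (-3) = -46.1 kJ/mol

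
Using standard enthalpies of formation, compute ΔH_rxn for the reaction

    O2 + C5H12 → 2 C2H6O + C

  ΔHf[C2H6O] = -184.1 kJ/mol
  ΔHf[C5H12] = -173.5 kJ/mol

Products: 2·(-184.1) + 1·(+0.0) = -368.2
Reactants: 1·(+0.0) + 1·(-173.5) = -173.5
ΔH_rxn = (-368.2) − (-173.5) = -194.7 kJ/mol

ΔH_rxn = -194.7 kJ/mol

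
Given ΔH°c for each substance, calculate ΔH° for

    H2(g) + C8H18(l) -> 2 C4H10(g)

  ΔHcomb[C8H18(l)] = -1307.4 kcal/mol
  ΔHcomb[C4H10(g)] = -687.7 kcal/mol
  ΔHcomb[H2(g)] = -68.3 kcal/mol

With combustion enthalpies, reactants minus products:
= [1·(-68.3) + 1·(-1307.4)] − [2·(-687.7)]
= -0.3 kcal/mol

ΔH° = -0.3 kcal/mol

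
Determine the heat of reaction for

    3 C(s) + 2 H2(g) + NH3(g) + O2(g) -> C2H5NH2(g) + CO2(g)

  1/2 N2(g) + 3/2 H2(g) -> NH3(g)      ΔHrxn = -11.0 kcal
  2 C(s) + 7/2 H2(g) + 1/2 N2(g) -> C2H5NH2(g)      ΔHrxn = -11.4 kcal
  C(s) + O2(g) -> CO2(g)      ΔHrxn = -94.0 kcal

ΔHrxn = -94.4 kcal

equation 1 reversed (reverse to put NH3(g) on the reactant side): +11.0 kcal
equation 2 as written (C2H5NH2(g) already on the product side): -11.4 kcal
equation 3 as written (CO2(g) already on the product side): -94.0 kcal
By Hess's law, ΔHrxn = (+11.0) + (-11.4) + (-94.0) = -94.4 kcal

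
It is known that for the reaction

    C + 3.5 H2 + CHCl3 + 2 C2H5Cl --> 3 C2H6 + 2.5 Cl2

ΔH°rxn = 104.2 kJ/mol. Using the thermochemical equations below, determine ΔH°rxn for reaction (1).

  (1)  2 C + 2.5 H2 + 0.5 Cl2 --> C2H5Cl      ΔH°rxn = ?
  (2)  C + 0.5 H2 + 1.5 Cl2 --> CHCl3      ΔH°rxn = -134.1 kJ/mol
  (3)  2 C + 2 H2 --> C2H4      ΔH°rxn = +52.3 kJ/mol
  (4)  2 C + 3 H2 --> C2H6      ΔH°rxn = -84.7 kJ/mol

(1) reversed and × 2: contributes −2·x
(2) reversed: +134.1 kJ/mol
(3): not needed.
(4) × 3: (3)·(-84.7) = -254.1 kJ/mol
+104.2 = (+134.1) + (-254.1) − 2·x
x = (+104.2 − (-120.0)) / (-2) = -112.1 kJ/mol

ΔH°rxn = -112.1 kJ/mol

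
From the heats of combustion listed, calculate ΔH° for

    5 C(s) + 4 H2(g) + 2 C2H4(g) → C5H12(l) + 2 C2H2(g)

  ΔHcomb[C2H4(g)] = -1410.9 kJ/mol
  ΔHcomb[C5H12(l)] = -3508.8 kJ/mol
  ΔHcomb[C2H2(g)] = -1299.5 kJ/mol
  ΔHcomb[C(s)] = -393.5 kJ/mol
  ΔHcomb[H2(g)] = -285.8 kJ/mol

Using ΔH = Σ nΔHc°(reactants) − Σ nΔHc°(products):
= [5·(-393.5) + 4·(-285.8) + 2·(-1410.9)] − [1·(-3508.8) + 2·(-1299.5)]
= 175.3 kJ/mol

ΔH° = 175.3 kJ/mol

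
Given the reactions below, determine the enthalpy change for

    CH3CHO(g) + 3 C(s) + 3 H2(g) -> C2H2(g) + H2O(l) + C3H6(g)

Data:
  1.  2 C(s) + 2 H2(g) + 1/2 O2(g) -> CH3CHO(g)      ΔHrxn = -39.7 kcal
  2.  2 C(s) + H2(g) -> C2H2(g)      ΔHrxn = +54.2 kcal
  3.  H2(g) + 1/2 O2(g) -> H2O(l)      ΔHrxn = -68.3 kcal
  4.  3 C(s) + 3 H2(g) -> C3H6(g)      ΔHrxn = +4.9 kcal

eq. 1 reversed (CH3CHO(g) must end up as a reactant): +39.7 kcal
eq. 2 as written (C2H2(g) already on the product side): +54.2 kcal
eq. 3 as written (H2O(l) already on the product side): -68.3 kcal
eq. 4 as written (C3H6(g) already on the product side): +4.9 kcal
By Hess's law, ΔHrxn = (+39.7) + (+54.2) + (-68.3) + (+4.9) = 30.5 kcal

ΔHrxn = 30.5 kcal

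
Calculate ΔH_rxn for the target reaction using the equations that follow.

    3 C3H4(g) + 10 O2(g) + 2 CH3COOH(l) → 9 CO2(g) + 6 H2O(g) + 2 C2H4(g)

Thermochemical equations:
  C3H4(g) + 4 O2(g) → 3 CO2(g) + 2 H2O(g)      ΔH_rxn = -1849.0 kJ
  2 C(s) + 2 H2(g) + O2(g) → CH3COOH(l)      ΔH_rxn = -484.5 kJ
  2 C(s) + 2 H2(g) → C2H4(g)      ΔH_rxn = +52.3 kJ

equation 1 × 3 (scale by 3 for the 3 C3H4(g)): (3)·(-1849.0) = -5547.0 kJ
equation 2 reversed and × 2 (reverse to put CH3COOH(l) on the reactant side; ×2 to match 2 CH3COOH(l) in the target): (-2)·(-484.5) = +969.0 kJ
equation 3 × 2 (×2 to match 2 C2H4(g) in the target): (2)·(+52.3) = +104.6 kJ
Summing the manipulated equations, ΔH_rxn = (-5547.0) + (+969.0) + (+104.6) = -4473.4 kJ

ΔH_rxn = -4473.4 kJ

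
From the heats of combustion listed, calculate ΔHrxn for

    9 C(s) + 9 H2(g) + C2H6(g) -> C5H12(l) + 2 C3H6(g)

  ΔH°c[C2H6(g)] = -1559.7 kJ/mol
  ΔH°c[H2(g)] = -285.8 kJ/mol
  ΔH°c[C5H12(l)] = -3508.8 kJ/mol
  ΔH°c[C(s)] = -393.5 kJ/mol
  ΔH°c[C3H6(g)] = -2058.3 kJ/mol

ΔHrxn = -48.0 kJ/mol

Using ΔH = Σ nΔHc°(reactants) − Σ nΔHc°(products):
= [9·(-393.5) + 9·(-285.8) + 1·(-1559.7)] − [1·(-3508.8) + 2·(-2058.3)]
= -48.0 kJ/mol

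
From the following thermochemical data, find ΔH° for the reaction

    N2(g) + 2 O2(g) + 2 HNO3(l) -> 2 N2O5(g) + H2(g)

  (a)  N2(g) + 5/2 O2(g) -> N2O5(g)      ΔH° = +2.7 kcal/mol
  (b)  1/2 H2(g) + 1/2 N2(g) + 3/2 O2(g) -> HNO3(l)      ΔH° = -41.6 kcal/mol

(a) × 2 (scale by 2 for the 2 N2O5(g)): (2)·(+2.7) = +5.4 kcal/mol
(b) reversed and × 2 (HNO3(l) must end up as a reactant; scale by 2 for the 2 HNO3(l)): (-2)·(-41.6) = +83.2 kcal/mol
ΔH° = (2)·(+2.7) + (-2)·(-41.6) = 88.6 kcal/mol

ΔH° = 88.6 kcal/mol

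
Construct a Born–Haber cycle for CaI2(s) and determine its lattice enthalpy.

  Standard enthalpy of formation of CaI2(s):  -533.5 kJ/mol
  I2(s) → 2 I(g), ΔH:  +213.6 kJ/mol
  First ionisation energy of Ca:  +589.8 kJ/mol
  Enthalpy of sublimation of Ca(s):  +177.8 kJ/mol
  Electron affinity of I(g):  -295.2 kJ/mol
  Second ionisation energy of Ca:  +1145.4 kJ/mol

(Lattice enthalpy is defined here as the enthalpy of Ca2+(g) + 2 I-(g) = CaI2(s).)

U = -2069.7 kJ/mol

ΔHf° = 1·ΔHsub + 1·(ΣIE) + 1·D(I2) + 2·EA + U
-533.5 = 1·(+177.8) + 1·(+1735.2) + 1·(+213.6) + 2·(-295.2) + U
U = -533.5 − (+1536.2) = -2069.7 kJ/mol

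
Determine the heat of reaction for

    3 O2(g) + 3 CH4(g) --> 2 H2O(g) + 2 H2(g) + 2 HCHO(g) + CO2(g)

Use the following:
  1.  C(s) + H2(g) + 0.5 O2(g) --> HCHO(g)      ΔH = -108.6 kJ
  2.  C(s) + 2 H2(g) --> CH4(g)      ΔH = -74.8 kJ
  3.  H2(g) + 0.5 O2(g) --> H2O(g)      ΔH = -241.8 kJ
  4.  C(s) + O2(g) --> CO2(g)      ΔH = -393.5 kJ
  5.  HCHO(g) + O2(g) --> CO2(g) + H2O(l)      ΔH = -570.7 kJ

ΔH = -869.9 kJ

eq. 1 × 2: (2)·(-108.6) = -217.2 kJ
eq. 2 reversed and × 3 (reverse to put CH4(g) on the reactant side; scale by 3 for the 3 CH4(g)): (-3)·(-74.8) = +224.4 kJ
eq. 3 × 2 (×2 to match 2 H2O(g) in the target): (2)·(-241.8) = -483.6 kJ
eq. 4 as written: -393.5 kJ
eq. 5: not needed (H2O(l) appears nowhere else).
Summing the manipulated equations, ΔH = (-217.2) + (+224.4) + (-483.6) + (-393.5) = -869.9 kJ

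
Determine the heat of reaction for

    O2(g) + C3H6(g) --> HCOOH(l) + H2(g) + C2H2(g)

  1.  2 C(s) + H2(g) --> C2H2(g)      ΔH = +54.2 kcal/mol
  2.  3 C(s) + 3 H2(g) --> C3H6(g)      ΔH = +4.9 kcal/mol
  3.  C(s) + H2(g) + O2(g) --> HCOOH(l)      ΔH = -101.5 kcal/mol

ΔH = -52.2 kcal/mol

eq. 1 as written: +54.2 kcal/mol
eq. 2 reversed: -4.9 kcal/mol
eq. 3 as written: -101.5 kcal/mol
By Hess's law, ΔH = (1)·(+54.2) + (-1)·(+4.9) + (1)·(-101.5) = -52.2 kcal/mol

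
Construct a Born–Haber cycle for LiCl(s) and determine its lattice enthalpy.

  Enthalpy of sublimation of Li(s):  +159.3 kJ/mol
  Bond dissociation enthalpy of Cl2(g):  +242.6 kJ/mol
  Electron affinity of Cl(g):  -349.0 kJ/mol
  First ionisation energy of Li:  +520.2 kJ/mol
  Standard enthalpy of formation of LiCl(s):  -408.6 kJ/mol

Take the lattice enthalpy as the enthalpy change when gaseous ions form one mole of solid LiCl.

ΔHf° = 1·ΔHsub + 1·(ΣIE) + 1/2·D(Cl2) + 1·EA + U
-408.6 = 1·(+159.3) + 1·(+520.2) + 1/2·(+242.6) + 1·(-349.0) + U
U = -408.6 − (+451.8) = -860.4 kJ/mol

U = -860.4 kJ/mol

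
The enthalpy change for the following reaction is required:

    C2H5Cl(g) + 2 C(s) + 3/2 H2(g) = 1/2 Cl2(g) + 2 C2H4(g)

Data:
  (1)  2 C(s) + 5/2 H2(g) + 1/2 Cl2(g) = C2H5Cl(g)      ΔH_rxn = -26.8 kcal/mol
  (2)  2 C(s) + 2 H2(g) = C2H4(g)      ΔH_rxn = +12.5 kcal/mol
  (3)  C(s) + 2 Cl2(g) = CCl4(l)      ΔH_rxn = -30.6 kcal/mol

(1) reversed: +26.8 kcal/mol
(2) × 2: (2)·(+12.5) = +25.0 kcal/mol
(3): not needed.
ΔH_rxn = (-1)·(-26.8) + (2)·(+12.5) = 51.8 kcal/mol

ΔH_rxn = 51.8 kcal/mol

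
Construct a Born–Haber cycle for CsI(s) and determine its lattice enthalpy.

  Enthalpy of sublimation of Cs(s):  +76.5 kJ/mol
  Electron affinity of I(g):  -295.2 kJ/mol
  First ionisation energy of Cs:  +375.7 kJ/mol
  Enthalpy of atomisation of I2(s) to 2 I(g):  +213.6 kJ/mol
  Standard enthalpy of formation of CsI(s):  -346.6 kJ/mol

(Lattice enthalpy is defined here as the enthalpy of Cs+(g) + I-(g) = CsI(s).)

ΔHf° = 1·ΔHsub + 1·(ΣIE) + 1/2·D(I2) + 1·EA + U
-346.6 = 1·(+76.5) + 1·(+375.7) + 1/2·(+213.6) + 1·(-295.2) + U
U = -346.6 − (+263.8) = -610.4 kJ/mol

U = -610.4 kJ/mol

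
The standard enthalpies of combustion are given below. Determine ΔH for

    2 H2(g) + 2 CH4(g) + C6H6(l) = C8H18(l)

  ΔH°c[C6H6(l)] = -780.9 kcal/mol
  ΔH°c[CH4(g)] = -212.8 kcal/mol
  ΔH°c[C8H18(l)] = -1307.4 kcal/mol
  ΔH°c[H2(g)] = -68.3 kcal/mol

ΔH = -35.7 kcal/mol

Using ΔH = Σ nΔHc°(reactants) − Σ nΔHc°(products):
= [2·(-68.3) + 2·(-212.8) + 1·(-780.9)] − [1·(-1307.4)]
= -35.7 kcal/mol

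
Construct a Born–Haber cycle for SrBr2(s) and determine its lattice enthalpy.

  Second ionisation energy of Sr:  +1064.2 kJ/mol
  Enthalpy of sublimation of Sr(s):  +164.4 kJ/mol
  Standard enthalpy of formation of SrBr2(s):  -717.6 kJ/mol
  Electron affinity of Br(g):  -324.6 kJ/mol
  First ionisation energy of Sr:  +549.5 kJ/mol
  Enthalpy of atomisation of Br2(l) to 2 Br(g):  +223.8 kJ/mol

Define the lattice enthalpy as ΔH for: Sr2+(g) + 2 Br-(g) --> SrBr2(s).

ΔHf° = 1·ΔHsub + 1·(ΣIE) + 1·D(Br2) + 2·EA + U
-717.6 = 1·(+164.4) + 1·(+1613.7) + 1·(+223.8) + 2·(-324.6) + U
U = -717.6 − (+1352.7) = -2070.3 kJ/mol

U = -2070.3 kJ/mol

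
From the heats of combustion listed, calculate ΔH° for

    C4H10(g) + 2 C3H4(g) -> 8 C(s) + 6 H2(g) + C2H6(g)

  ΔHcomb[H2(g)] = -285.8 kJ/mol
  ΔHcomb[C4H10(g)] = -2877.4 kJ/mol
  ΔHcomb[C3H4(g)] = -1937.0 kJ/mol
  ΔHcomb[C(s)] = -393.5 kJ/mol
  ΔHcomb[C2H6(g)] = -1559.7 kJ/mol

ΔH° = -328.9 kJ/mol

With combustion enthalpies, reactants minus products:
= [1·(-2877.4) + 2·(-1937.0)] − [8·(-393.5) + 6·(-285.8) + 1·(-1559.7)]
= -328.9 kJ/mol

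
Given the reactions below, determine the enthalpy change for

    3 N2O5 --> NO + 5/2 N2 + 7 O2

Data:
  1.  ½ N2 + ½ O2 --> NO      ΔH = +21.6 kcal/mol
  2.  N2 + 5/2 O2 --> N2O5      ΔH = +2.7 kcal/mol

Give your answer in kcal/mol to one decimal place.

ΔH = 13.5 kcal/mol

eq. 1 as written: +21.6 kcal/mol
eq. 2 reversed and × 3: (-3)·(+2.7) = -8.1 kcal/mol
ΔH = (1)·(+21.6) + (-3)·(+2.7) = 13.5 kcal/mol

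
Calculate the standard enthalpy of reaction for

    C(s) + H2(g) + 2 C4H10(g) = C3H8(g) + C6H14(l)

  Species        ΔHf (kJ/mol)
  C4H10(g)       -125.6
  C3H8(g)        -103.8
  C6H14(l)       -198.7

Products: 1·(-103.8) + 1·(-198.7) = -302.5
Reactants: 1·(+0.0) + 1·(+0.0) + 2·(-125.6) = -251.2
ΔH°rxn = (-302.5) − (-251.2) = -51.3 kJ/mol

ΔH°rxn = -51.3 kJ/mol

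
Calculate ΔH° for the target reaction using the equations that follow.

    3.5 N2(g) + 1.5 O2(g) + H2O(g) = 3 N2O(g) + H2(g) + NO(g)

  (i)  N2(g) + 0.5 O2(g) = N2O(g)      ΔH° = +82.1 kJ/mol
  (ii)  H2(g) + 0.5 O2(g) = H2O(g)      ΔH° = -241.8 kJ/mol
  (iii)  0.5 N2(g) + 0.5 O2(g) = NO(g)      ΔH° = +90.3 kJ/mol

ΔH° = 578.4 kJ/mol

(i) × 3 (×3 to match 3 N2O(g) in the target): (3)·(+82.1) = +246.3 kJ/mol
(ii) reversed (H2O(g) must end up as a reactant): +241.8 kJ/mol
(iii) as written (NO(g) already on the product side): +90.3 kJ/mol
Summing the manipulated equations, ΔH° = (3)·(+82.1) + (-1)·(-241.8) + (1)·(+90.3) = 578.4 kJ/mol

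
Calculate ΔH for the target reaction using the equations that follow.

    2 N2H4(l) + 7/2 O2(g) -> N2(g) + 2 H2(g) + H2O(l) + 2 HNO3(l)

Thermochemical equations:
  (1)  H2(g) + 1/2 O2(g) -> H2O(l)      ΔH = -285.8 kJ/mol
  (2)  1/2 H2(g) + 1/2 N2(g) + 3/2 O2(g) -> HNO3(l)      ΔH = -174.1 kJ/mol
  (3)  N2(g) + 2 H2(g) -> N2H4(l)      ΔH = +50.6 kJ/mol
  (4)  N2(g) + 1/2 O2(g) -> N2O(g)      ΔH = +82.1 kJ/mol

ΔH = -735.2 kJ/mol

(1) as written: -285.8 kJ/mol
(2) × 2: (2)·(-174.1) = -348.2 kJ/mol
(3) reversed and × 2: (-2)·(+50.6) = -101.2 kJ/mol
(4): not needed.
Combining the equations, ΔH = (-285.8) + (-348.2) + (-101.2) = -735.2 kJ/mol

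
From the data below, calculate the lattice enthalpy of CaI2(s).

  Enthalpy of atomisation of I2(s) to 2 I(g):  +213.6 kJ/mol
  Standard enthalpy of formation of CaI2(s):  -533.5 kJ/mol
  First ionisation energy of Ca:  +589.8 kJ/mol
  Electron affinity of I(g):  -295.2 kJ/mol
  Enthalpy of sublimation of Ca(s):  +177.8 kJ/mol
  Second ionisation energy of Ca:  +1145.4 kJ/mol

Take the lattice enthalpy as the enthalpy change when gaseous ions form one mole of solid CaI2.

U = -2069.7 kJ/mol

ΔHf° = 1·ΔHsub + 1·(ΣIE) + 1·D(I2) + 2·EA + U
-533.5 = 1·(+177.8) + 1·(+1735.2) + 1·(+213.6) + 2·(-295.2) + U
U = -533.5 − (+1536.2) = -2069.7 kJ/mol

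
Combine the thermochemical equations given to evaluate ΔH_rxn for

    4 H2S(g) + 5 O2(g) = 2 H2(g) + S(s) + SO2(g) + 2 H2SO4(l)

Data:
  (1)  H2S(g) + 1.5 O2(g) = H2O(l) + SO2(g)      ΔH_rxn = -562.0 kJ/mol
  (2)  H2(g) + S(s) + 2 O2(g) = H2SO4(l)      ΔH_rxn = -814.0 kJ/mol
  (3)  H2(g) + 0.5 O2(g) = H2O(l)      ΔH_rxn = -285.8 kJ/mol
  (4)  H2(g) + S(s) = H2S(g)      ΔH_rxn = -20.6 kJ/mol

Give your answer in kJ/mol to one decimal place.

(1) as written: -562.0 kJ/mol
(2) × 2: (2)·(-814.0) = -1628.0 kJ/mol
(3) reversed: +285.8 kJ/mol
(4) reversed and × 3: (-3)·(-20.6) = +61.8 kJ/mol
Combining the equations, ΔH_rxn = (-562.0) + (-1628.0) + (+285.8) + (+61.8) = -1842.4 kJ/mol

ΔH_rxn = -1842.4 kJ/mol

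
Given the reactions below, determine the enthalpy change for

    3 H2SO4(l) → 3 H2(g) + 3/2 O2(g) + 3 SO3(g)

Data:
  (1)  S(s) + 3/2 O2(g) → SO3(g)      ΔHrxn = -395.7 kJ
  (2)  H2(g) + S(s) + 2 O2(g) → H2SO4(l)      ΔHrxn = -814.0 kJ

(1) × 3 (×3 to match 3 SO3(g) in the target): (3)·(-395.7) = -1187.1 kJ
(2) reversed and × 3 (H2SO4(l) must end up as a reactant; scale by 3 for the 3 H2SO4(l)): (-3)·(-814.0) = +2442.0 kJ
ΔHrxn = (3)·(-395.7) + (-3)·(-814.0) = 1254.9 kJ

ΔHrxn = 1254.9 kJ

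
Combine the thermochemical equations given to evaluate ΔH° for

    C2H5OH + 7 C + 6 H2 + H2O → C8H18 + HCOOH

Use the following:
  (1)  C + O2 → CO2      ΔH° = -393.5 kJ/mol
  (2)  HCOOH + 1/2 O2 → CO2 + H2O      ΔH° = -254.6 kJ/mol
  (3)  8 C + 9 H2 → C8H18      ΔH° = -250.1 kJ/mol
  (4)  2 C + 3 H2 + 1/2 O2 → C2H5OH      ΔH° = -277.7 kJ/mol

ΔH° = -111.3 kJ/mol

(1) as written: -393.5 kJ/mol
(2) reversed: +254.6 kJ/mol
(3) as written: -250.1 kJ/mol
(4) reversed: +277.7 kJ/mol
By Hess's law, ΔH° = (-393.5) + (+254.6) + (-250.1) + (+277.7) = -111.3 kJ/mol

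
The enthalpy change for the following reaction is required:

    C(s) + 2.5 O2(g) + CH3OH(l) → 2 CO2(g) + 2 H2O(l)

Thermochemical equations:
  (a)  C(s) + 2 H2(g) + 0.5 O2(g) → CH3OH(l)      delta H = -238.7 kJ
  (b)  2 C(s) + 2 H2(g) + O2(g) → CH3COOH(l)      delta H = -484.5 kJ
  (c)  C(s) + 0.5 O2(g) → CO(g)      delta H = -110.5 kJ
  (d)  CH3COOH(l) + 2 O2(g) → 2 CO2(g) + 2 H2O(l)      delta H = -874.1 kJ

(a) reversed (CH3OH(l) must end up as a reactant): +238.7 kJ
(b) as written: -484.5 kJ
(c): not needed (CO(g) appears nowhere else).
(d) as written (CO2(g) already on the product side): -874.1 kJ
delta H = (-1)·(-238.7) + (1)·(-484.5) + (1)·(-874.1) = -1119.9 kJ

delta H = -1119.9 kJ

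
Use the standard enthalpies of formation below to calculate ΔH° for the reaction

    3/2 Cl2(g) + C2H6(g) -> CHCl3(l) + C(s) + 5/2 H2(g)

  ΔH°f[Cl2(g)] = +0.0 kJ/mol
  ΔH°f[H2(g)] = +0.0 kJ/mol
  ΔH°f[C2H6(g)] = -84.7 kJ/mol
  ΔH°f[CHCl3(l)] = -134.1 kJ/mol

ΔH°rxn = Σ nΔHf°(products) − Σ nΔHf°(reactants).
Products: 1·(-134.1) + 1·(+0.0) + 5/2·(+0.0) = -134.1
Reactants: 3/2·(+0.0) + 1·(-84.7) = -84.7
ΔH° = (-134.1) − (-84.7) = -49.4 kJ/mol

ΔH° = -49.4 kJ/mol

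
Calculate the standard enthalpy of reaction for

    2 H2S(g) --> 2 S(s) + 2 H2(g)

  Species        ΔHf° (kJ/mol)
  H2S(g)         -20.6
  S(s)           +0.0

ΔHrxn = 41.2 kJ/mol

Products: 2·(+0.0) + 2·(+0.0) = +0.0
Reactants: 2·(-20.6) = -41.2
ΔHrxn = (+0.0) − (-41.2) = 41.2 kJ/mol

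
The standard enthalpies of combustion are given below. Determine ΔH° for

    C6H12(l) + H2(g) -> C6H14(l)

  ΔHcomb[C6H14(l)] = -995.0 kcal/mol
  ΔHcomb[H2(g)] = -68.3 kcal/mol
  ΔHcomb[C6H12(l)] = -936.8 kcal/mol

ΔH° = -10.1 kcal/mol

With combustion enthalpies, reactants minus products:
= [1·(-936.8) + 1·(-68.3)] − [1·(-995.0)]
= -10.1 kcal/mol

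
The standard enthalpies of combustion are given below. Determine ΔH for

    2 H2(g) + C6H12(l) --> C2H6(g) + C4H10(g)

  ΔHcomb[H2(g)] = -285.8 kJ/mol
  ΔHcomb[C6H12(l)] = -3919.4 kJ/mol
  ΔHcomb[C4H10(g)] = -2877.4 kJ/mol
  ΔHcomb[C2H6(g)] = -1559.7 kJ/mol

ΔH = -53.9 kJ/mol

Using ΔH = Σ nΔHc°(reactants) − Σ nΔHc°(products):
= [2·(-285.8) + 1·(-3919.4)] − [1·(-1559.7) + 1·(-2877.4)]
= -53.9 kJ/mol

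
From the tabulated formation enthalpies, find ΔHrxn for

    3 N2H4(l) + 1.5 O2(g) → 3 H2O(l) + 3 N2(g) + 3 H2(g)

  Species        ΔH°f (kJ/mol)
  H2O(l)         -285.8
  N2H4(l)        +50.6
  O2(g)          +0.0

ΔHrxn = -1009.2 kJ/mol

ΔH°rxn = Σ nΔHf°(products) − Σ nΔHf°(reactants).
Products: 3·(-285.8) + 3·(+0.0) + 3·(+0.0) = -857.4
Reactants: 3·(+50.6) + 3/2·(+0.0) = +151.8
ΔHrxn = (-857.4) − (+151.8) = -1009.2 kJ/mol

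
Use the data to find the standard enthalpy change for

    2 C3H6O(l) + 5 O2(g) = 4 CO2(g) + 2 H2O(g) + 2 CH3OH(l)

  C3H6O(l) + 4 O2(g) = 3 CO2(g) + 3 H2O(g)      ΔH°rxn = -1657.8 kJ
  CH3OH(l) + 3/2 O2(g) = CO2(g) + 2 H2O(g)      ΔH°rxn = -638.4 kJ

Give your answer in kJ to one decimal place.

equation 1 × 2 (scale by 2 for the 2 C3H6O(l)): (2)·(-1657.8) = -3315.6 kJ
equation 2 reversed and × 2 (CH3OH(l) must end up as a product; scale by 2 for the 2 CH3OH(l)): (-2)·(-638.4) = +1276.8 kJ
ΔH°rxn = (-3315.6) + (+1276.8) = -2038.8 kJ

ΔH°rxn = -2038.8 kJ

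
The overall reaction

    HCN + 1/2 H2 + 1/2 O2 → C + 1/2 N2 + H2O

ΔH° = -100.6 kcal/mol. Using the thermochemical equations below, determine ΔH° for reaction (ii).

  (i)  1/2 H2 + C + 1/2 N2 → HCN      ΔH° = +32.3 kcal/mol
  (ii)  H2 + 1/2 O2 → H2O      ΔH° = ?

ΔH° = -68.3 kcal/mol

(i) reversed (HCN must end up as a reactant): -32.3 kcal/mol
(ii) as written (H2O already on the product side): contributes x
-100.6 = (-32.3) + x
x = (-100.6 − (-32.3)) / (1) = -68.3 kcal/mol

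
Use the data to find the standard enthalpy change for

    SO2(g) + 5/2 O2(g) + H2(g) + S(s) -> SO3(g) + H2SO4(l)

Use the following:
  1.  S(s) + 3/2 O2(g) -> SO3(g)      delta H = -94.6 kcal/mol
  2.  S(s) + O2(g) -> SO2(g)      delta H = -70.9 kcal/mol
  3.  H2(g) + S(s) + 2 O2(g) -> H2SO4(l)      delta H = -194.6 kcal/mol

eq. 1 as written: -94.6 kcal/mol
eq. 2 reversed: +70.9 kcal/mol
eq. 3 as written: -194.6 kcal/mol
Summing the manipulated equations, delta H = (1)·(-94.6) + (-1)·(-70.9) + (1)·(-194.6) = -218.3 kcal/mol

delta H = -218.3 kcal/mol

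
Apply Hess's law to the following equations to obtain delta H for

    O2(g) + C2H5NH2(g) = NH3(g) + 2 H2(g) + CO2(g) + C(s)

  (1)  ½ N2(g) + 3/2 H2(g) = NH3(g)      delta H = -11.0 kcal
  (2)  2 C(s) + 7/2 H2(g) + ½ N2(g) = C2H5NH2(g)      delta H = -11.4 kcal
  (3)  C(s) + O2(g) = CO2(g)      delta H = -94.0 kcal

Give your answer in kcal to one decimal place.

(1) as written (NH3(g) already on the product side): -11.0 kcal
(2) reversed (reverse to put C2H5NH2(g) on the reactant side): +11.4 kcal
(3) as written (CO2(g) already on the product side): -94.0 kcal
Summing the manipulated equations, delta H = (1)·(-11.0) + (-1)·(-11.4) + (1)·(-94.0) = -93.6 kcal

delta H = -93.6 kcal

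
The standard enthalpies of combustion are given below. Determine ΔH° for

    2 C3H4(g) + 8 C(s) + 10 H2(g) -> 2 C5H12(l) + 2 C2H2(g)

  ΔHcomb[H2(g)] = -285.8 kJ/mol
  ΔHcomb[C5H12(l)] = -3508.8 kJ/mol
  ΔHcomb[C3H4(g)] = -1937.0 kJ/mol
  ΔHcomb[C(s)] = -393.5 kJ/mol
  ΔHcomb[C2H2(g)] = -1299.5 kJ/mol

ΔH° = -263.4 kJ/mol

Using ΔH = Σ nΔHc°(reactants) − Σ nΔHc°(products):
= [2·(-1937.0) + 8·(-393.5) + 10·(-285.8)] − [2·(-3508.8) + 2·(-1299.5)]
= -263.4 kJ/mol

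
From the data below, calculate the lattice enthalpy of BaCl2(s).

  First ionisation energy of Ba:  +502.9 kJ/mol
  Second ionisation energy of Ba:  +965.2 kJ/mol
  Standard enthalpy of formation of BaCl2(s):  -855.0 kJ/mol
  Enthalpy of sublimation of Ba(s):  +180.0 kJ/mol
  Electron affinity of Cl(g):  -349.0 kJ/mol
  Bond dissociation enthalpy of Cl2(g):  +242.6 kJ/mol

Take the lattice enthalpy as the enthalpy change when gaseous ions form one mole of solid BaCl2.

U = -2047.7 kJ/mol

ΔHf° = 1·ΔHsub + 1·(ΣIE) + 1·D(Cl2) + 2·EA + U
-855.0 = 1·(+180.0) + 1·(+1468.1) + 1·(+242.6) + 2·(-349.0) + U
U = -855.0 − (+1192.7) = -2047.7 kJ/mol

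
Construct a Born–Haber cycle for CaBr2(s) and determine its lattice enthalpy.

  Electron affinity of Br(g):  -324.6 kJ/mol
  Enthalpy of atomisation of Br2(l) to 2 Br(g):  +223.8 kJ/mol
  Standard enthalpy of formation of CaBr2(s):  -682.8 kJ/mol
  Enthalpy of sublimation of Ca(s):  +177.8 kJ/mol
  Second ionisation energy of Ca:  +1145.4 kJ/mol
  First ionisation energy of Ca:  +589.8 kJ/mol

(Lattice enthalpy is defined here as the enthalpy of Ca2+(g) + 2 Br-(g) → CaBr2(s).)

U = -2170.4 kJ/mol

ΔHf° = 1·ΔHsub + 1·(ΣIE) + 1·D(Br2) + 2·EA + U
-682.8 = 1·(+177.8) + 1·(+1735.2) + 1·(+223.8) + 2·(-324.6) + U
U = -682.8 − (+1487.6) = -2170.4 kJ/mol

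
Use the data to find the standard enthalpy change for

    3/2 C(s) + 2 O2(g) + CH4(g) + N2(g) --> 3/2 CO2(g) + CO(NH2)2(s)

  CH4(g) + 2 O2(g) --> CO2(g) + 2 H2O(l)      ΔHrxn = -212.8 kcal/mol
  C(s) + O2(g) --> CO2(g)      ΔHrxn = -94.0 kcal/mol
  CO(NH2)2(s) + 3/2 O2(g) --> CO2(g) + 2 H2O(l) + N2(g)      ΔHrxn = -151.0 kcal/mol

ΔHrxn = -202.8 kcal/mol

equation 1 as written: -212.8 kcal/mol
equation 2 × 3/2: (3/2)·(-94.0) = -141.0 kcal/mol
equation 3 reversed: +151.0 kcal/mol
ΔHrxn = (1)·(-212.8) + (3/2)·(-94.0) + (-1)·(-151.0) = -202.8 kcal/mol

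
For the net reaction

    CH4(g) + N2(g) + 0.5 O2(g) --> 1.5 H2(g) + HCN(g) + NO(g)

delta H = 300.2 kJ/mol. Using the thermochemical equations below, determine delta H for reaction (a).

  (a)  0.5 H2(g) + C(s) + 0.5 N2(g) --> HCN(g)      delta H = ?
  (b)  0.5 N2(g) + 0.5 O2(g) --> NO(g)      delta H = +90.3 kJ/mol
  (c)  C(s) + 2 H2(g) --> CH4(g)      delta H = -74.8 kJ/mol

delta H = 135.1 kJ/mol

(a) as written (HCN(g) already on the product side): contributes x
(b) as written (NO(g) already on the product side): +90.3 kJ/mol
(c) reversed (CH4(g) must end up as a reactant): +74.8 kJ/mol
+300.2 = (+90.3) + (+74.8) + x
x = (+300.2 − (+165.1)) / (1) = 135.1 kJ/mol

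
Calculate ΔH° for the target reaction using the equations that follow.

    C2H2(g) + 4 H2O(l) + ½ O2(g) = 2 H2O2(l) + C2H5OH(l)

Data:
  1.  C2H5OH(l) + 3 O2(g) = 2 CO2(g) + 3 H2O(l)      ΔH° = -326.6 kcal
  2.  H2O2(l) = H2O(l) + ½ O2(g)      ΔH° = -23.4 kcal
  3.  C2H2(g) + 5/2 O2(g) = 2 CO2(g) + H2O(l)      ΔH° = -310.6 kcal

ΔH° = 62.8 kcal

eq. 1 reversed (reverse to put C2H5OH(l) on the product side): +326.6 kcal
eq. 2 reversed and × 2 (reverse to put H2O2(l) on the product side; ×2 to match 2 H2O2(l) in the target): (-2)·(-23.4) = +46.8 kcal
eq. 3 as written (C2H2(g) already on the reactant side): -310.6 kcal
Summing the manipulated equations, ΔH° = (-1)·(-326.6) + (-2)·(-23.4) + (1)·(-310.6) = 62.8 kcal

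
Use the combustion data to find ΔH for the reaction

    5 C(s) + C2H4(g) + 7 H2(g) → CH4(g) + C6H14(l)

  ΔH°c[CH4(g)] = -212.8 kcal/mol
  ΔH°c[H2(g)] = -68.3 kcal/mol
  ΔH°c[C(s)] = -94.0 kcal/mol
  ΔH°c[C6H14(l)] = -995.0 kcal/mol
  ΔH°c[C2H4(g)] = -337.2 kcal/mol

ΔH = -77.5 kcal/mol

Using ΔH = Σ nΔHc°(reactants) − Σ nΔHc°(products):
= [5·(-94.0) + 1·(-337.2) + 7·(-68.3)] − [1·(-212.8) + 1·(-995.0)]
= -77.5 kcal/mol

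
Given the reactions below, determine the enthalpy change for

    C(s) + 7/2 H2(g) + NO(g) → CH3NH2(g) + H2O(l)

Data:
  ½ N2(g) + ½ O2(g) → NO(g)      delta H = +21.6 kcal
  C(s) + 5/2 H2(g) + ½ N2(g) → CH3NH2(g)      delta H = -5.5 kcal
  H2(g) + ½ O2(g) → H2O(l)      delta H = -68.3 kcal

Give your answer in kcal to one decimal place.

delta H = -95.4 kcal

equation 1 reversed: -21.6 kcal
equation 2 as written: -5.5 kcal
equation 3 as written: -68.3 kcal
Summing the manipulated equations, delta H = (-21.6) + (-5.5) + (-68.3) = -95.4 kcal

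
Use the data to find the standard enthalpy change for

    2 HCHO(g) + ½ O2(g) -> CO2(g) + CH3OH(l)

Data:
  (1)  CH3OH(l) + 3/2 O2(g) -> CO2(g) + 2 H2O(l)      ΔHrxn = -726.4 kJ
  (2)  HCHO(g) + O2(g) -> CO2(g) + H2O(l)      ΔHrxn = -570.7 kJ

ΔHrxn = -415.0 kJ

(1) reversed: +726.4 kJ
(2) × 2: (2)·(-570.7) = -1141.4 kJ
ΔHrxn = (+726.4) + (-1141.4) = -415.0 kJ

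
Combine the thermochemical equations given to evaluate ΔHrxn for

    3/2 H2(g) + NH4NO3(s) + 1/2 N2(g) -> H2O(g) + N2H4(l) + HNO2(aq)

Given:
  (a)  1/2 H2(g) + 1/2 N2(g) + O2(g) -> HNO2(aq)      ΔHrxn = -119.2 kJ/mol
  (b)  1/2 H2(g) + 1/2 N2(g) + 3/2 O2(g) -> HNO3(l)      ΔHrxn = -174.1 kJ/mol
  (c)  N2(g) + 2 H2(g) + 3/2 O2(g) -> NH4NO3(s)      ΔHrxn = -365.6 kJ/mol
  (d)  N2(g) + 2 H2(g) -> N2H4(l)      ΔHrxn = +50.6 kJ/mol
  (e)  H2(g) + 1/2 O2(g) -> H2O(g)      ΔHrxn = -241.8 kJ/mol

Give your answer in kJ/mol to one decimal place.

(a) as written: -119.2 kJ/mol
(b): not needed.
(c) reversed: +365.6 kJ/mol
(d) as written: +50.6 kJ/mol
(e) as written: -241.8 kJ/mol
ΔHrxn = (-119.2) + (+365.6) + (+50.6) + (-241.8) = 55.2 kJ/mol

ΔHrxn = 55.2 kJ/mol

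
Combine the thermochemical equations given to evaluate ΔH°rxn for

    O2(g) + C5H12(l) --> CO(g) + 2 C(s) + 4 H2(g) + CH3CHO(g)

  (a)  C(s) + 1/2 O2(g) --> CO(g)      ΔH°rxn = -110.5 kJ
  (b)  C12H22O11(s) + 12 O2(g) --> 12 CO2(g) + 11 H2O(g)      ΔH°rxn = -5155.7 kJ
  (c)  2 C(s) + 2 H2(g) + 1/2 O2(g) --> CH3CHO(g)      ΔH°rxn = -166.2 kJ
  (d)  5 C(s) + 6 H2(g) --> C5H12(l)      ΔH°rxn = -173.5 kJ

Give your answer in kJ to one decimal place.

ΔH°rxn = -103.2 kJ

(a) as written: -110.5 kJ
(b): not needed.
(c) as written: -166.2 kJ
(d) reversed: +173.5 kJ
Combining the equations, ΔH°rxn = (1)·(-110.5) + (1)·(-166.2) + (-1)·(-173.5) = -103.2 kJ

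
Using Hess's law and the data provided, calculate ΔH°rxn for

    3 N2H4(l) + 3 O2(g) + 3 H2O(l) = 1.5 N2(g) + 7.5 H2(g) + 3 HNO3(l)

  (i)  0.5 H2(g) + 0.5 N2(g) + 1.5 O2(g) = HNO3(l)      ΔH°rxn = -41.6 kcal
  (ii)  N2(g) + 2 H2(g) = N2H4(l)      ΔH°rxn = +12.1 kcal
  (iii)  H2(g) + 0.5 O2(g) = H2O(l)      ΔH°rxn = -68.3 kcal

(i) × 3: (3)·(-41.6) = -124.8 kcal
(ii) reversed and × 3: (-3)·(+12.1) = -36.3 kcal
(iii) reversed and × 3: (-3)·(-68.3) = +204.9 kcal
ΔH°rxn = (-124.8) + (-36.3) + (+204.9) = 43.8 kcal

ΔH°rxn = 43.8 kcal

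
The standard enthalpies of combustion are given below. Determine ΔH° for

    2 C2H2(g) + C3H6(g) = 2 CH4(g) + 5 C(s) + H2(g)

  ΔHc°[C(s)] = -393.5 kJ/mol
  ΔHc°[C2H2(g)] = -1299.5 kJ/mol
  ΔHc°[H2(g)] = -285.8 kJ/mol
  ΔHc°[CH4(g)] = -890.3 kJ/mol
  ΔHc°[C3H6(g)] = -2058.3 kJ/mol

Using ΔH = Σ nΔHc°(reactants) − Σ nΔHc°(products):
= [2·(-1299.5) + 1·(-2058.3)] − [2·(-890.3) + 5·(-393.5) + 1·(-285.8)]
= -623.4 kJ/mol

ΔH° = -623.4 kJ/mol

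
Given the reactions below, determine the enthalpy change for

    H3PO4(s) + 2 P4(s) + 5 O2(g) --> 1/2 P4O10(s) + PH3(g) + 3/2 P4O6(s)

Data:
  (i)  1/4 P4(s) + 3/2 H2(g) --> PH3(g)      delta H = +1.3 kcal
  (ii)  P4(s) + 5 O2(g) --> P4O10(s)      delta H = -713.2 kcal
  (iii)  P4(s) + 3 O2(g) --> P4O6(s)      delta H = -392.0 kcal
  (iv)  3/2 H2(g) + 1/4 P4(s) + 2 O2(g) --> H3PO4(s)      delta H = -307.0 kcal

(i) as written: +1.3 kcal
(ii) × 1/2: (1/2)·(-713.2) = -356.6 kcal
(iii) × 3/2: (3/2)·(-392.0) = -588.0 kcal
(iv) reversed: +307.0 kcal
delta H = (+1.3) + (-356.6) + (-588.0) + (+307.0) = -636.3 kcal

delta H = -636.3 kcal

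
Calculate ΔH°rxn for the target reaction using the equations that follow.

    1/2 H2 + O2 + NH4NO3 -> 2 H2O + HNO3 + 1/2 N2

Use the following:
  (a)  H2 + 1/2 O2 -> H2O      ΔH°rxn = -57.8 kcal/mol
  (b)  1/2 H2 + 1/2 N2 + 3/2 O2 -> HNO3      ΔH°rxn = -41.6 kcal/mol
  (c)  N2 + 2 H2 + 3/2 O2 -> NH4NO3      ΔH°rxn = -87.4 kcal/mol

ΔH°rxn = -69.8 kcal/mol

(a) × 2 (×2 to match 2 H2O in the target): (2)·(-57.8) = -115.6 kcal/mol
(b) as written (HNO3 already on the product side): -41.6 kcal/mol
(c) reversed (NH4NO3 must end up as a reactant): +87.4 kcal/mol
ΔH°rxn = (-115.6) + (-41.6) + (+87.4) = -69.8 kcal/mol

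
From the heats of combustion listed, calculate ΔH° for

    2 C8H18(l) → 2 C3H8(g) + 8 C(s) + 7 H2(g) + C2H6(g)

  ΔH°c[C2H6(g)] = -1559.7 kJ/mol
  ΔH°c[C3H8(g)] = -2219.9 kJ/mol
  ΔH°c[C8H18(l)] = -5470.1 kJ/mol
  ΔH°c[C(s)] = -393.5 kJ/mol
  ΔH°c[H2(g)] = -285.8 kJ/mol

With combustion enthalpies, reactants minus products:
= [2·(-5470.1)] − [2·(-2219.9) + 8·(-393.5) + 7·(-285.8) + 1·(-1559.7)]
= 207.9 kJ/mol

ΔH° = 207.9 kJ/mol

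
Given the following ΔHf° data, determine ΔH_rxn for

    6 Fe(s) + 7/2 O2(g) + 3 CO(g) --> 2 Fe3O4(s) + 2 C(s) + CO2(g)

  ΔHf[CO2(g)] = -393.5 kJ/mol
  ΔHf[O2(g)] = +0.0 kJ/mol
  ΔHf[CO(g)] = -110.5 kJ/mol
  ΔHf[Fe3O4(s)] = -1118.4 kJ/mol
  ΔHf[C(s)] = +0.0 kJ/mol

ΔH_rxn = -2298.8 kJ/mol

Products: 2·(-1118.4) + 2·(+0.0) + 1·(-393.5) = -2630.3
Reactants: 6·(+0.0) + 7/2·(+0.0) + 3·(-110.5) = -331.5
ΔH_rxn = (-2630.3) − (-331.5) = -2298.8 kJ/mol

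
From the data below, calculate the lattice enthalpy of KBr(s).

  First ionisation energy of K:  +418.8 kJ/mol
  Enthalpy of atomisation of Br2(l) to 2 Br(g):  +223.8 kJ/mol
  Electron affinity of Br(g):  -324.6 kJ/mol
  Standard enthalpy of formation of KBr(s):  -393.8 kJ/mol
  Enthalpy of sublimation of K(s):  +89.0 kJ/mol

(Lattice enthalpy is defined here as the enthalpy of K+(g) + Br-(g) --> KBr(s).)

ΔHf° = 1·ΔHsub + 1·(ΣIE) + 1/2·D(Br2) + 1·EA + U
-393.8 = 1·(+89.0) + 1·(+418.8) + 1/2·(+223.8) + 1·(-324.6) + U
U = -393.8 − (+295.1) = -688.9 kJ/mol

U = -688.9 kJ/mol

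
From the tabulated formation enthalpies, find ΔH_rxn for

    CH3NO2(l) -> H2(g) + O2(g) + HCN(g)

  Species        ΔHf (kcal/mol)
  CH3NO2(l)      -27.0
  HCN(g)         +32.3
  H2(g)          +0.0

ΔH_rxn = 59.3 kcal/mol

ΔH°rxn = Σ nΔHf°(products) − Σ nΔHf°(reactants).
Products: 1·(+0.0) + 1·(+0.0) + 1·(+32.3) = +32.3
Reactants: 1·(-27.0) = -27.0
ΔH_rxn = (+32.3) − (-27.0) = 59.3 kcal/mol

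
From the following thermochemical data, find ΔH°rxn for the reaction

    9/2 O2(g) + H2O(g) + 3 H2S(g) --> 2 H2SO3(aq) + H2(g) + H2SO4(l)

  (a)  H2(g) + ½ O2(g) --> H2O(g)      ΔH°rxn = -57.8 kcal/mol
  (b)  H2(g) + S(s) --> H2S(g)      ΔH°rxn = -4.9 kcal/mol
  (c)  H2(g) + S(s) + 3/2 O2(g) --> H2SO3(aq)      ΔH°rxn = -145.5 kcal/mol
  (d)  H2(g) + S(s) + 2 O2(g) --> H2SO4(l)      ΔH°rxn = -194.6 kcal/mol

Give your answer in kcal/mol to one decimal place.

(a) reversed: +57.8 kcal/mol
(b) reversed and × 3: (-3)·(-4.9) = +14.7 kcal/mol
(c) × 2: (2)·(-145.5) = -291.0 kcal/mol
(d) as written: -194.6 kcal/mol
By Hess's law, ΔH°rxn = (+57.8) + (+14.7) + (-291.0) + (-194.6) = -413.1 kcal/mol

ΔH°rxn = -413.1 kcal/mol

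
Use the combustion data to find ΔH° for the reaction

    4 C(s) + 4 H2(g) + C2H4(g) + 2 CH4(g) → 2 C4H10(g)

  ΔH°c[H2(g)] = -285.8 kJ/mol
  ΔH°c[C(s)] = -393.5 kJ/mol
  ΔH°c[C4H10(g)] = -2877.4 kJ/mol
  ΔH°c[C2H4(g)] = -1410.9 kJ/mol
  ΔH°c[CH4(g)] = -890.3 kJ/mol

ΔH° = -153.9 kJ/mol

With combustion enthalpies, reactants minus products:
= [4·(-393.5) + 4·(-285.8) + 1·(-1410.9) + 2·(-890.3)] − [2·(-2877.4)]
= -153.9 kJ/mol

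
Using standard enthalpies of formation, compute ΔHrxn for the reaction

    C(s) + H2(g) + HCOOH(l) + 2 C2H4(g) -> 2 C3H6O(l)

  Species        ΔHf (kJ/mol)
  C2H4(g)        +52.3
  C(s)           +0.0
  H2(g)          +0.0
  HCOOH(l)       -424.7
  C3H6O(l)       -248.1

ΔH°rxn = Σ nΔHf°(products) − Σ nΔHf°(reactants).
Products: 2·(-248.1) = -496.2
Reactants: 1·(+0.0) + 1·(+0.0) + 1·(-424.7) + 2·(+52.3) = -320.1
ΔHrxn = (-496.2) − (-320.1) = -176.1 kJ/mol

ΔHrxn = -176.1 kJ/mol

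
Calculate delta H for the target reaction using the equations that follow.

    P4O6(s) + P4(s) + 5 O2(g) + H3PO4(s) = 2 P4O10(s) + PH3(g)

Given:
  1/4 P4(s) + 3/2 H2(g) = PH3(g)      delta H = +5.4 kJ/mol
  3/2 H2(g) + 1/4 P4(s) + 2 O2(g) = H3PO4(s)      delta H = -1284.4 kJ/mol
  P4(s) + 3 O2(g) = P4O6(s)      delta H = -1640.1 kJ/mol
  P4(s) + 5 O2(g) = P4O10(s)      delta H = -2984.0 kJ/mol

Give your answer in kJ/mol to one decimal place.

delta H = -3038.1 kJ/mol

equation 1 as written: +5.4 kJ/mol
equation 2 reversed: +1284.4 kJ/mol
equation 3 reversed: +1640.1 kJ/mol
equation 4 × 2: (2)·(-2984.0) = -5968.0 kJ/mol
delta H = (1)·(+5.4) + (-1)·(-1284.4) + (-1)·(-1640.1) + (2)·(-2984.0) = -3038.1 kJ/mol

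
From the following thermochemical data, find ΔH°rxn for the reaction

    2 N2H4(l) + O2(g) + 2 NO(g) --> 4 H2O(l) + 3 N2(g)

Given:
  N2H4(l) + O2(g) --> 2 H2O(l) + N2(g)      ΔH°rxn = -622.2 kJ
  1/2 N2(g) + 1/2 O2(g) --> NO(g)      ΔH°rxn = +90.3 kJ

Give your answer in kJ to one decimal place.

equation 1 × 2: (2)·(-622.2) = -1244.4 kJ
equation 2 reversed and × 2: (-2)·(+90.3) = -180.6 kJ
Combining the equations, ΔH°rxn = (2)·(-622.2) + (-2)·(+90.3) = -1425.0 kJ

ΔH°rxn = -1425.0 kJ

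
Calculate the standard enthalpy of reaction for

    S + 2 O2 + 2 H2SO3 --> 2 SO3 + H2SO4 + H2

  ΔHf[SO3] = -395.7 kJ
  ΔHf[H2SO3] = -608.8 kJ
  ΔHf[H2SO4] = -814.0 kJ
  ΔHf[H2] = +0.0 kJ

ΔH°rxn = -387.8 kJ

Products: 2·(-395.7) + 1·(-814.0) + 1·(+0.0) = -1605.4
Reactants: 1·(+0.0) + 2·(+0.0) + 2·(-608.8) = -1217.6
ΔH°rxn = (-1605.4) − (-1217.6) = -387.8 kJ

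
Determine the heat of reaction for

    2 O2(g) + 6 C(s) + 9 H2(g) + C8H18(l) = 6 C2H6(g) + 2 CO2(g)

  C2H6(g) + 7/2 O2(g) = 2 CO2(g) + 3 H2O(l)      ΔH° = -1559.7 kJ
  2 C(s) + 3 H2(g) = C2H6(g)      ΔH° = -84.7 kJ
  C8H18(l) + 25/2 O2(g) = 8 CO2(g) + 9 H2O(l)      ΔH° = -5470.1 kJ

ΔH° = -1045.1 kJ

equation 1 reversed and × 3: (-3)·(-1559.7) = +4679.1 kJ
equation 2 × 3 (×3 to match 6 C(s) in the target): (3)·(-84.7) = -254.1 kJ
equation 3 as written (C8H18(l) already on the reactant side): -5470.1 kJ
Combining the equations, ΔH° = (+4679.1) + (-254.1) + (-5470.1) = -1045.1 kJ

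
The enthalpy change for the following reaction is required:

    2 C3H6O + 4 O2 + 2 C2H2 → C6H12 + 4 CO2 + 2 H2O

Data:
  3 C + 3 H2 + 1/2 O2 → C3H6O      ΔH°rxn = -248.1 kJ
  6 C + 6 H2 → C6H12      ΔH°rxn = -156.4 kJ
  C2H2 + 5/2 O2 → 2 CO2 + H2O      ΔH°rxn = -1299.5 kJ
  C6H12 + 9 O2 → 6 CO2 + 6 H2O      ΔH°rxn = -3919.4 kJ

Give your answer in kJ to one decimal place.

ΔH°rxn = -2259.2 kJ

equation 1 reversed and × 2: (-2)·(-248.1) = +496.2 kJ
equation 2 as written: -156.4 kJ
equation 3 × 2: (2)·(-1299.5) = -2599.0 kJ
equation 4: not needed.
Since enthalpy is a state function, ΔH°rxn = (+496.2) + (-156.4) + (-2599.0) = -2259.2 kJ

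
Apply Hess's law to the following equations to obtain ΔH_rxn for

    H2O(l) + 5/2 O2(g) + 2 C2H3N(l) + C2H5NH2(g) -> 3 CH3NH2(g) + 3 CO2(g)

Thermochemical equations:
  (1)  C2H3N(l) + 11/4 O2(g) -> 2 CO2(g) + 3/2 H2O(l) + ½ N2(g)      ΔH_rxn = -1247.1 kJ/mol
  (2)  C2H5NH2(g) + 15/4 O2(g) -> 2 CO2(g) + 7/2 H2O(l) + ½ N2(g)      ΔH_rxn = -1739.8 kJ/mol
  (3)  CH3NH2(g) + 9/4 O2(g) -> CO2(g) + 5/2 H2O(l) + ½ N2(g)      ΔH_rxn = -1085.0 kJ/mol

(1) × 2 (scale by 2 for the 2 C2H3N(l)): (2)·(-1247.1) = -2494.2 kJ/mol
(2) as written (C2H5NH2(g) already on the reactant side): -1739.8 kJ/mol
(3) reversed and × 3 (reverse to put CH3NH2(g) on the product side; ×3 to match 3 CH3NH2(g) in the target): (-3)·(-1085.0) = +3255.0 kJ/mol
ΔH_rxn = (2)·(-1247.1) + (1)·(-1739.8) + (-3)·(-1085.0) = -979.0 kJ/mol

ΔH_rxn = -979.0 kJ/mol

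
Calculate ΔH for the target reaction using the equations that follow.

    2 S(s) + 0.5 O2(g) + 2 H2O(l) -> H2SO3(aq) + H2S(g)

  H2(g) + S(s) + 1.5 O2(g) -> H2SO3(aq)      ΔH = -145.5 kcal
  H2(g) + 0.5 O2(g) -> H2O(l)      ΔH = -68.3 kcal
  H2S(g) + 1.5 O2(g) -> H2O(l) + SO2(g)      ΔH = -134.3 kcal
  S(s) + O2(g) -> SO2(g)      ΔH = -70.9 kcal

ΔH = -13.8 kcal

equation 1 as written (H2SO3(aq) already on the product side): -145.5 kcal
equation 2 reversed: +68.3 kcal
equation 3 reversed (reverse to put H2S(g) on the product side): +134.3 kcal
equation 4 as written: -70.9 kcal
ΔH = (-145.5) + (+68.3) + (+134.3) + (-70.9) = -13.8 kcal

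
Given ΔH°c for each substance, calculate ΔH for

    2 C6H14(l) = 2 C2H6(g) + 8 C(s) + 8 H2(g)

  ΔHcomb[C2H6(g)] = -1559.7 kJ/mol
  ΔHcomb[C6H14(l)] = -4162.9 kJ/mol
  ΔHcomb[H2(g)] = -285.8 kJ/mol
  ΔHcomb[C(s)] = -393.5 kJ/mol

ΔH = 228.0 kJ/mol

With combustion enthalpies, reactants minus products:
= [2·(-4162.9)] − [2·(-1559.7) + 8·(-393.5) + 8·(-285.8)]
= 228.0 kJ/mol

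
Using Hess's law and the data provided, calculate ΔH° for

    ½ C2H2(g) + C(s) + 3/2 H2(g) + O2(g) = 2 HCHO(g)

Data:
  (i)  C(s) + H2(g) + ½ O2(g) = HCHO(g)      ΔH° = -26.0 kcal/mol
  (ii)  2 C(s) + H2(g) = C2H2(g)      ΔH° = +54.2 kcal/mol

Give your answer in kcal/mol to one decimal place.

ΔH° = -79.1 kcal/mol

(i) × 2 (×2 to match 2 HCHO(g) in the target): (2)·(-26.0) = -52.0 kcal/mol
(ii) reversed and × 1/2 (C2H2(g) must end up as a reactant; ×1/2 to match 1/2 C2H2(g) in the target): (-1/2)·(+54.2) = -27.1 kcal/mol
Combining the equations, ΔH° = (2)·(-26.0) + (-1/2)·(+54.2) = -79.1 kcal/mol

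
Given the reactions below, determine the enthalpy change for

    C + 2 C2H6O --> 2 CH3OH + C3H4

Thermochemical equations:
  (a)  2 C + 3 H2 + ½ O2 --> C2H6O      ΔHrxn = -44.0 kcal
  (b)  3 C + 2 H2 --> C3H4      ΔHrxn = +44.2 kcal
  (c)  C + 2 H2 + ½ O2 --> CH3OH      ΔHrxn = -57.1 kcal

ΔHrxn = 18.0 kcal

(a) reversed and × 2 (reverse to put C2H6O on the reactant side; scale by 2 for the 2 C2H6O): (-2)·(-44.0) = +88.0 kcal
(b) as written (C3H4 already on the product side): +44.2 kcal
(c) × 2 (×2 to match 2 CH3OH in the target): (2)·(-57.1) = -114.2 kcal
ΔHrxn = (-2)·(-44.0) + (1)·(+44.2) + (2)·(-57.1) = 18.0 kcal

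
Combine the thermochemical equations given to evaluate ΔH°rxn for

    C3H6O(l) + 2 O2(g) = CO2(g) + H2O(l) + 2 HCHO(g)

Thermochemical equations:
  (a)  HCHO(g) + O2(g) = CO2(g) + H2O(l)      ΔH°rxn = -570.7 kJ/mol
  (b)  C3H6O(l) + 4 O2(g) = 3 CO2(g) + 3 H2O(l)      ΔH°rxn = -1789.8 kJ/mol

(a) reversed and × 2 (HCHO(g) must end up as a product; scale by 2 for the 2 HCHO(g)): (-2)·(-570.7) = +1141.4 kJ/mol
(b) as written (C3H6O(l) already on the reactant side): -1789.8 kJ/mol
ΔH°rxn = (-2)·(-570.7) + (1)·(-1789.8) = -648.4 kJ/mol

ΔH°rxn = -648.4 kJ/mol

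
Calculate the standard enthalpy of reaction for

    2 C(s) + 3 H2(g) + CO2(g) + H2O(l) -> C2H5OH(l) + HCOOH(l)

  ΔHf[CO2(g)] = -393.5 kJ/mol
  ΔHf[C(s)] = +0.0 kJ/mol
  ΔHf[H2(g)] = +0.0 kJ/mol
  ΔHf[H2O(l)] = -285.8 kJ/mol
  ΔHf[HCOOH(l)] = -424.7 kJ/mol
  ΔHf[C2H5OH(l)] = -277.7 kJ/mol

ΔH°rxn = -23.1 kJ/mol

ΔH°rxn = Σ nΔHf°(products) − Σ nΔHf°(reactants).
Products: 1·(-277.7) + 1·(-424.7) = -702.4
Reactants: 2·(+0.0) + 3·(+0.0) + 1·(-393.5) + 1·(-285.8) = -679.3
ΔH°rxn = (-702.4) − (-679.3) = -23.1 kJ/mol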